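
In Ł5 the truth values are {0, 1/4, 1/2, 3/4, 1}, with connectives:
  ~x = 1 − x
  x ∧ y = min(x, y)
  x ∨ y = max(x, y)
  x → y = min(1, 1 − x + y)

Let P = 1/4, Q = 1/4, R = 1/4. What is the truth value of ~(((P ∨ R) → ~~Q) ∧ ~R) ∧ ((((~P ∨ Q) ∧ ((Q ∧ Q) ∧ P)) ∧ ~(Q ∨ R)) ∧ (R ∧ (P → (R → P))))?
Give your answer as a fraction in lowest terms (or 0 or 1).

P ∨ R = 1/4 ∨ 1/4 = 1/4
~Q = ~1/4 = 3/4
~~Q = ~3/4 = 1/4
(P ∨ R) → ~~Q = 1/4 → 1/4 = 1
~R = ~1/4 = 3/4
((P ∨ R) → ~~Q) ∧ ~R = 1 ∧ 3/4 = 3/4
~(((P ∨ R) → ~~Q) ∧ ~R) = ~3/4 = 1/4
~P = ~1/4 = 3/4
~P ∨ Q = 3/4 ∨ 1/4 = 3/4
Q ∧ Q = 1/4 ∧ 1/4 = 1/4
(Q ∧ Q) ∧ P = 1/4 ∧ 1/4 = 1/4
(~P ∨ Q) ∧ ((Q ∧ Q) ∧ P) = 3/4 ∧ 1/4 = 1/4
Q ∨ R = 1/4 ∨ 1/4 = 1/4
~(Q ∨ R) = ~1/4 = 3/4
((~P ∨ Q) ∧ ((Q ∧ Q) ∧ P)) ∧ ~(Q ∨ R) = 1/4 ∧ 3/4 = 1/4
R → P = 1/4 → 1/4 = 1
P → (R → P) = 1/4 → 1 = 1
R ∧ (P → (R → P)) = 1/4 ∧ 1 = 1/4
(((~P ∨ Q) ∧ ((Q ∧ Q) ∧ P)) ∧ ~(Q ∨ R)) ∧ (R ∧ (P → (R → P))) = 1/4 ∧ 1/4 = 1/4
~(((P ∨ R) → ~~Q) ∧ ~R) ∧ ((((~P ∨ Q) ∧ ((Q ∧ Q) ∧ P)) ∧ ~(Q ∨ R)) ∧ (R ∧ (P → (R → P)))) = 1/4 ∧ 1/4 = 1/4

1/4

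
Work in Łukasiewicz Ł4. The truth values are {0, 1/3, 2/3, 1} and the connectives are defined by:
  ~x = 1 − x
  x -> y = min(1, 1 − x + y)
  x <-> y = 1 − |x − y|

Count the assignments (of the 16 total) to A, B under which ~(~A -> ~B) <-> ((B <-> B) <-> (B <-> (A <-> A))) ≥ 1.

A = 0, B = 0 ↦ 1  ≥
A = 0, B = 1/3 ↦ 1  ≥
A = 0, B = 2/3 ↦ 1  ≥
A = 0, B = 1 ↦ 1  ≥
A = 1/3, B = 0 ↦ 1  ≥
A = 1/3, B = 1/3 ↦ 2/3  <
A = 1/3, B = 2/3 ↦ 2/3  <
A = 1/3, B = 1 ↦ 2/3  <
A = 2/3, B = 0 ↦ 1  ≥
A = 2/3, B = 1/3 ↦ 2/3  <
A = 2/3, B = 2/3 ↦ 1/3  <
A = 2/3, B = 1 ↦ 1/3  <
A = 1, B = 0 ↦ 1  ≥
A = 1, B = 1/3 ↦ 2/3  <
A = 1, B = 2/3 ↦ 1/3  <
A = 1, B = 1 ↦ 0  <
So 7 of the 16 assignments meet the threshold.

7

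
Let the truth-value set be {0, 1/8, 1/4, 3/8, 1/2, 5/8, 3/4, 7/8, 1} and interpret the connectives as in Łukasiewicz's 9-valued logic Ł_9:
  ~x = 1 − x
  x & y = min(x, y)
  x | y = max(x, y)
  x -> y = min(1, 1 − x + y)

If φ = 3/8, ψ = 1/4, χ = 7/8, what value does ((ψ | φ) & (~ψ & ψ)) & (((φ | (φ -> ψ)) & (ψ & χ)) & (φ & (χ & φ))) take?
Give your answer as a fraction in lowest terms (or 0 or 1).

ψ | φ = 1/4 | 3/8 = 3/8
~ψ = ~1/4 = 3/4
~ψ & ψ = 3/4 & 1/4 = 1/4
(ψ | φ) & (~ψ & ψ) = 3/8 & 1/4 = 1/4
φ -> ψ = 3/8 -> 1/4 = 7/8
φ | (φ -> ψ) = 3/8 | 7/8 = 7/8
ψ & χ = 1/4 & 7/8 = 1/4
(φ | (φ -> ψ)) & (ψ & χ) = 7/8 & 1/4 = 1/4
χ & φ = 7/8 & 3/8 = 3/8
φ & (χ & φ) = 3/8 & 3/8 = 3/8
((φ | (φ -> ψ)) & (ψ & χ)) & (φ & (χ & φ)) = 1/4 & 3/8 = 1/4
((ψ | φ) & (~ψ & ψ)) & (((φ | (φ -> ψ)) & (ψ & χ)) & (φ & (χ & φ))) = 1/4 & 1/4 = 1/4

1/4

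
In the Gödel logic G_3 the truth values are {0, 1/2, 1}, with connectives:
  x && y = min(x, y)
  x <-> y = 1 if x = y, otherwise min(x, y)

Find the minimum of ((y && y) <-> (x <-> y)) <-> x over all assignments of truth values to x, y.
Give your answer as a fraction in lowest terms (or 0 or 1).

1/2

Take x = 1/2, y = 0:
y && y = 0 && 0 = 0
x <-> y = 1/2 <-> 0 = 0
(y && y) <-> (x <-> y) = 0 <-> 0 = 1
((y && y) <-> (x <-> y)) <-> x = 1 <-> 1/2 = 1/2
No assignment yields a value below 1/2, so this is the minimum.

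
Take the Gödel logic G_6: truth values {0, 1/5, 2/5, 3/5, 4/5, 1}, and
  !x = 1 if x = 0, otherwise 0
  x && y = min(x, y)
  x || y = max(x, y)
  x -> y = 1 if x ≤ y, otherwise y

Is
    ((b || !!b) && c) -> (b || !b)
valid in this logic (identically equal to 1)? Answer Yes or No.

No

Counterexample: take b = 1/5, c = 2/5.
!b = !1/5 = 0
!!b = !0 = 1
b || !!b = 1/5 || 1 = 1
(b || !!b) && c = 1 && 2/5 = 2/5
!b = !1/5 = 0
b || !b = 1/5 || 0 = 1/5
((b || !!b) && c) -> (b || !b) = 2/5 -> 1/5 = 1/5
This gives 1/5 ≠ 1.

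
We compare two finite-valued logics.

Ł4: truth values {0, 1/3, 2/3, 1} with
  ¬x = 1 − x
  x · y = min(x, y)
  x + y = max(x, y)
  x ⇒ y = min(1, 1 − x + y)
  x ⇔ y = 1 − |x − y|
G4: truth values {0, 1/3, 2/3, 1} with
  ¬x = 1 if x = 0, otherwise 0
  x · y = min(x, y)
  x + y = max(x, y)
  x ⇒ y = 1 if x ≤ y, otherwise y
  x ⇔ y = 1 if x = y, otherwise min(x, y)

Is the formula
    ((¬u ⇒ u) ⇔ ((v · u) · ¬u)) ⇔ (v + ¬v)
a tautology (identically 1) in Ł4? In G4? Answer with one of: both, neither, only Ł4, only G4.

neither

In Ł4: at u = 0, v = 1/3 the value is 2/3 — not a tautology.
In G4: at u = 0, v = 1/3 the value is 1/3 — not a tautology.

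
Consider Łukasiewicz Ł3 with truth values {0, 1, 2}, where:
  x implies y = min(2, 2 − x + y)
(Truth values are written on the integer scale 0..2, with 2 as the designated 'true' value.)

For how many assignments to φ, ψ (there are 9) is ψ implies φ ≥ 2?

6

φ = 0, ψ = 0 ↦ 2  ≥
φ = 0, ψ = 1 ↦ 1  <
φ = 0, ψ = 2 ↦ 0  <
φ = 1, ψ = 0 ↦ 2  ≥
φ = 1, ψ = 1 ↦ 2  ≥
φ = 1, ψ = 2 ↦ 1  <
φ = 2, ψ = 0 ↦ 2  ≥
φ = 2, ψ = 1 ↦ 2  ≥
φ = 2, ψ = 2 ↦ 2  ≥
So 6 of the 9 assignments meet the threshold.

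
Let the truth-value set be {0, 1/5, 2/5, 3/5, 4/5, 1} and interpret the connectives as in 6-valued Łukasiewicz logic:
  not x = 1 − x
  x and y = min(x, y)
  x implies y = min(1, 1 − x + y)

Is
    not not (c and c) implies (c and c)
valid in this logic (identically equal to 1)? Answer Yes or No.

Yes

c = 0 ↦ 1
c = 1/5 ↦ 1
c = 2/5 ↦ 1
c = 3/5 ↦ 1
c = 4/5 ↦ 1
c = 1 ↦ 1
Every assignment gives a value ≥ 1.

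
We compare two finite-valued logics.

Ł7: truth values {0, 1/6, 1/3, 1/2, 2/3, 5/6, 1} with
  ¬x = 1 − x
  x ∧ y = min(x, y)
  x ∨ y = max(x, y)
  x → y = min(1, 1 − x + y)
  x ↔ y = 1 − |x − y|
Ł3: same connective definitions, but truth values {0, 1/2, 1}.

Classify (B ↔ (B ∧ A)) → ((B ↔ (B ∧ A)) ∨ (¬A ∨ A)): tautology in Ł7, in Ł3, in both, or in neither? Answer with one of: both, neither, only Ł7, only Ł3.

In Ł7: every assignment gives 1 — tautology.
In Ł3: every assignment gives 1 — tautology.

both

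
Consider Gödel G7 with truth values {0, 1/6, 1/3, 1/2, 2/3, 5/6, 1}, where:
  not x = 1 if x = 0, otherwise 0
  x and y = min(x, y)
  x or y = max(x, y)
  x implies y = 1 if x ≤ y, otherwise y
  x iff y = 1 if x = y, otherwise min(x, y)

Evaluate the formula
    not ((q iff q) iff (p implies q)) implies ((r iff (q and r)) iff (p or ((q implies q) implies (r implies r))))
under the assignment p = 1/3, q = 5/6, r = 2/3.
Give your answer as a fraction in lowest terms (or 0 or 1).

q iff q = 5/6 iff 5/6 = 1
p implies q = 1/3 implies 5/6 = 1
(q iff q) iff (p implies q) = 1 iff 1 = 1
not ((q iff q) iff (p implies q)) = not 1 = 0
q and r = 5/6 and 2/3 = 2/3
r iff (q and r) = 2/3 iff 2/3 = 1
q implies q = 5/6 implies 5/6 = 1
r implies r = 2/3 implies 2/3 = 1
(q implies q) implies (r implies r) = 1 implies 1 = 1
p or ((q implies q) implies (r implies r)) = 1/3 or 1 = 1
(r iff (q and r)) iff (p or ((q implies q) implies (r implies r))) = 1 iff 1 = 1
not ((q iff q) iff (p implies q)) implies ((r iff (q and r)) iff (p or ((q implies q) implies (r implies r)))) = 0 implies 1 = 1

1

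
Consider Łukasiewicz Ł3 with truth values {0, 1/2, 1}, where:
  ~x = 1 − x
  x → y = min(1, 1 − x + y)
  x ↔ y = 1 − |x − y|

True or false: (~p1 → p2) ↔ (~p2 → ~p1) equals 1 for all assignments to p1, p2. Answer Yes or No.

No

Counterexample: take p1 = 0, p2 = 0.
~p1 = ~0 = 1
~p1 → p2 = 1 → 0 = 0
~p2 = ~0 = 1
~p1 = ~0 = 1
~p2 → ~p1 = 1 → 1 = 1
(~p1 → p2) ↔ (~p2 → ~p1) = 0 ↔ 1 = 0
This gives 0 ≠ 1.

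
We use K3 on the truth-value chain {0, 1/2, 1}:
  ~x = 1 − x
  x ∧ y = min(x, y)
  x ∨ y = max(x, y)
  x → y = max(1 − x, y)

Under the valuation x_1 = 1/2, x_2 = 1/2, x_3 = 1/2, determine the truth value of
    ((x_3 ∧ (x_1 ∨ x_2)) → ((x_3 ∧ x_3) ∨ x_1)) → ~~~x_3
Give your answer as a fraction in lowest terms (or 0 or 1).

1/2

x_1 ∨ x_2 = 1/2 ∨ 1/2 = 1/2
x_3 ∧ (x_1 ∨ x_2) = 1/2 ∧ 1/2 = 1/2
x_3 ∧ x_3 = 1/2 ∧ 1/2 = 1/2
(x_3 ∧ x_3) ∨ x_1 = 1/2 ∨ 1/2 = 1/2
(x_3 ∧ (x_1 ∨ x_2)) → ((x_3 ∧ x_3) ∨ x_1) = 1/2 → 1/2 = 1/2
~x_3 = ~1/2 = 1/2
~~x_3 = ~1/2 = 1/2
~~~x_3 = ~1/2 = 1/2
((x_3 ∧ (x_1 ∨ x_2)) → ((x_3 ∧ x_3) ∨ x_1)) → ~~~x_3 = 1/2 → 1/2 = 1/2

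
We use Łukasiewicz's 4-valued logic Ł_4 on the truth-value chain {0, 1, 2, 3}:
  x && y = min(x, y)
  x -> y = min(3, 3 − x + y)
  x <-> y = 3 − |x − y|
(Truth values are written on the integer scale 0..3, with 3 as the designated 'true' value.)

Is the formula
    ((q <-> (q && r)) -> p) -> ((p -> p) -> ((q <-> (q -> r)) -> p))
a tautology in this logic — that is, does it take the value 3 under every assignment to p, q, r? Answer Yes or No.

Counterexample: take p = 0, q = 2, r = 0.
q && r = 2 && 0 = 0
q <-> (q && r) = 2 <-> 0 = 1
(q <-> (q && r)) -> p = 1 -> 0 = 2
p -> p = 0 -> 0 = 3
q -> r = 2 -> 0 = 1
q <-> (q -> r) = 2 <-> 1 = 2
(q <-> (q -> r)) -> p = 2 -> 0 = 1
(p -> p) -> ((q <-> (q -> r)) -> p) = 3 -> 1 = 1
((q <-> (q && r)) -> p) -> ((p -> p) -> ((q <-> (q -> r)) -> p)) = 2 -> 1 = 2
This gives 2 ≠ 3.

No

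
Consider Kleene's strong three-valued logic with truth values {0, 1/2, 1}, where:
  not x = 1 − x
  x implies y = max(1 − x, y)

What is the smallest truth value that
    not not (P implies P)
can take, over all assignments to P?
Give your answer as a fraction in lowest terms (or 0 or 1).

Take P = 1/2:
P implies P = 1/2 implies 1/2 = 1/2
not (P implies P) = not 1/2 = 1/2
not not (P implies P) = not 1/2 = 1/2
No assignment yields a value below 1/2, so this is the minimum.

1/2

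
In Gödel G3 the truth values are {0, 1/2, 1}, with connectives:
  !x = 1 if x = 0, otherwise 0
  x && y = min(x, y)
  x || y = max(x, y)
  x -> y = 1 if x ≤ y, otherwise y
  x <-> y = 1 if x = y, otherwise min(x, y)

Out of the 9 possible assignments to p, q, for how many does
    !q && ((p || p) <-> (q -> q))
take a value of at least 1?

p = 0, q = 0 ↦ 0  <
p = 0, q = 1/2 ↦ 0  <
p = 0, q = 1 ↦ 0  <
p = 1/2, q = 0 ↦ 1/2  <
p = 1/2, q = 1/2 ↦ 0  <
p = 1/2, q = 1 ↦ 0  <
p = 1, q = 0 ↦ 1  ≥
p = 1, q = 1/2 ↦ 0  <
p = 1, q = 1 ↦ 0  <
So 1 of the 9 assignments meets the threshold.

1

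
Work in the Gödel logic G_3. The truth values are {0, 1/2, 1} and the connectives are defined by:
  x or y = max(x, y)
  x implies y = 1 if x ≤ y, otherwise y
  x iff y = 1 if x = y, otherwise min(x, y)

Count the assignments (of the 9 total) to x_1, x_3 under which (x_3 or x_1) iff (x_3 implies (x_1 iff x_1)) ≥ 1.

5

x_1 = 0, x_3 = 0 ↦ 0  <
x_1 = 0, x_3 = 1/2 ↦ 1/2  <
x_1 = 0, x_3 = 1 ↦ 1  ≥
x_1 = 1/2, x_3 = 0 ↦ 1/2  <
x_1 = 1/2, x_3 = 1/2 ↦ 1/2  <
x_1 = 1/2, x_3 = 1 ↦ 1  ≥
x_1 = 1, x_3 = 0 ↦ 1  ≥
x_1 = 1, x_3 = 1/2 ↦ 1  ≥
x_1 = 1, x_3 = 1 ↦ 1  ≥
So 5 of the 9 assignments meet the threshold.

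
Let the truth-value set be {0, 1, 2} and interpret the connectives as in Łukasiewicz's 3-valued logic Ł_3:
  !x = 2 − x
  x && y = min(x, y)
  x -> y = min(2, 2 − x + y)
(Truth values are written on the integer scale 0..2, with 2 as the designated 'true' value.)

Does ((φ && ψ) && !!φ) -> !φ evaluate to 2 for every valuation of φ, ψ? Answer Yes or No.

Counterexample: take φ = 2, ψ = 1.
φ && ψ = 2 && 1 = 1
!φ = !2 = 0
!!φ = !0 = 2
(φ && ψ) && !!φ = 1 && 2 = 1
!φ = !2 = 0
((φ && ψ) && !!φ) -> !φ = 1 -> 0 = 1
This gives 1 ≠ 2.

No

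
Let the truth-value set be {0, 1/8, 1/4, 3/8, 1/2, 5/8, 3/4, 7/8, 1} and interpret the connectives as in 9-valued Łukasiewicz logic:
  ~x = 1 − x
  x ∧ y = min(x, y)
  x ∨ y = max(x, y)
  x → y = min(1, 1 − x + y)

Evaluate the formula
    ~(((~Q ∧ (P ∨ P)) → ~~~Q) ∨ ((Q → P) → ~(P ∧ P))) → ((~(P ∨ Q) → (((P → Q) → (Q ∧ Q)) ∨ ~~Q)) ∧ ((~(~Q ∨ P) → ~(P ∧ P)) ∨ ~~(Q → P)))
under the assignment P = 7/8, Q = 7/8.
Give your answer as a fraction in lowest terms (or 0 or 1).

~Q = ~7/8 = 1/8
P ∨ P = 7/8 ∨ 7/8 = 7/8
~Q ∧ (P ∨ P) = 1/8 ∧ 7/8 = 1/8
~Q = ~7/8 = 1/8
~~Q = ~1/8 = 7/8
~~~Q = ~7/8 = 1/8
(~Q ∧ (P ∨ P)) → ~~~Q = 1/8 → 1/8 = 1
Q → P = 7/8 → 7/8 = 1
P ∧ P = 7/8 ∧ 7/8 = 7/8
~(P ∧ P) = ~7/8 = 1/8
(Q → P) → ~(P ∧ P) = 1 → 1/8 = 1/8
((~Q ∧ (P ∨ P)) → ~~~Q) ∨ ((Q → P) → ~(P ∧ P)) = 1 ∨ 1/8 = 1
~(((~Q ∧ (P ∨ P)) → ~~~Q) ∨ ((Q → P) → ~(P ∧ P))) = ~1 = 0
P ∨ Q = 7/8 ∨ 7/8 = 7/8
~(P ∨ Q) = ~7/8 = 1/8
P → Q = 7/8 → 7/8 = 1
Q ∧ Q = 7/8 ∧ 7/8 = 7/8
(P → Q) → (Q ∧ Q) = 1 → 7/8 = 7/8
~Q = ~7/8 = 1/8
~~Q = ~1/8 = 7/8
((P → Q) → (Q ∧ Q)) ∨ ~~Q = 7/8 ∨ 7/8 = 7/8
~(P ∨ Q) → (((P → Q) → (Q ∧ Q)) ∨ ~~Q) = 1/8 → 7/8 = 1
~Q = ~7/8 = 1/8
~Q ∨ P = 1/8 ∨ 7/8 = 7/8
~(~Q ∨ P) = ~7/8 = 1/8
P ∧ P = 7/8 ∧ 7/8 = 7/8
~(P ∧ P) = ~7/8 = 1/8
~(~Q ∨ P) → ~(P ∧ P) = 1/8 → 1/8 = 1
Q → P = 7/8 → 7/8 = 1
~(Q → P) = ~1 = 0
~~(Q → P) = ~0 = 1
(~(~Q ∨ P) → ~(P ∧ P)) ∨ ~~(Q → P) = 1 ∨ 1 = 1
(~(P ∨ Q) → (((P → Q) → (Q ∧ Q)) ∨ ~~Q)) ∧ ((~(~Q ∨ P) → ~(P ∧ P)) ∨ ~~(Q → P)) = 1 ∧ 1 = 1
~(((~Q ∧ (P ∨ P)) → ~~~Q) ∨ ((Q → P) → ~(P ∧ P))) → ((~(P ∨ Q) → (((P → Q) → (Q ∧ Q)) ∨ ~~Q)) ∧ ((~(~Q ∨ P) → ~(P ∧ P)) ∨ ~~(Q → P))) = 0 → 1 = 1

1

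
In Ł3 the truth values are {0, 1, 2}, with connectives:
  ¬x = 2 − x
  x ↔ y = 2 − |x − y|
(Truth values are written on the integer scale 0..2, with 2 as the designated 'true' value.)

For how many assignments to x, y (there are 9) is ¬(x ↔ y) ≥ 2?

2

x = 0, y = 0 ↦ 0  <
x = 0, y = 1 ↦ 1  <
x = 0, y = 2 ↦ 2  ≥
x = 1, y = 0 ↦ 1  <
x = 1, y = 1 ↦ 0  <
x = 1, y = 2 ↦ 1  <
x = 2, y = 0 ↦ 2  ≥
x = 2, y = 1 ↦ 1  <
x = 2, y = 2 ↦ 0  <
So 2 of the 9 assignments meet the threshold.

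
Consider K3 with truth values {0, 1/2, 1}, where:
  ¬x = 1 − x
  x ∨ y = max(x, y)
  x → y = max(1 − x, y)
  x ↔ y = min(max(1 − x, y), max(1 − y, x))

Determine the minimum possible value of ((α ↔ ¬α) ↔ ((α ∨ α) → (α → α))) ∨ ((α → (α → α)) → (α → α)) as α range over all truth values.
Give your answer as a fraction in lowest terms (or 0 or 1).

Take α = 1/2:
¬α = ¬1/2 = 1/2
α ↔ ¬α = 1/2 ↔ 1/2 = 1/2
α ∨ α = 1/2 ∨ 1/2 = 1/2
α → α = 1/2 → 1/2 = 1/2
(α ∨ α) → (α → α) = 1/2 → 1/2 = 1/2
(α ↔ ¬α) ↔ ((α ∨ α) → (α → α)) = 1/2 ↔ 1/2 = 1/2
α → α = 1/2 → 1/2 = 1/2
α → (α → α) = 1/2 → 1/2 = 1/2
α → α = 1/2 → 1/2 = 1/2
(α → (α → α)) → (α → α) = 1/2 → 1/2 = 1/2
((α ↔ ¬α) ↔ ((α ∨ α) → (α → α))) ∨ ((α → (α → α)) → (α → α)) = 1/2 ∨ 1/2 = 1/2
No assignment yields a value below 1/2, so this is the minimum.

1/2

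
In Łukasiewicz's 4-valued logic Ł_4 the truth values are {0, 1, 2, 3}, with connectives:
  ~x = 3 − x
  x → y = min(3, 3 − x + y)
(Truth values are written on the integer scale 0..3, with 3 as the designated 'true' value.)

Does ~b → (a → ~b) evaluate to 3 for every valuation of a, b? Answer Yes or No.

a = 0, b = 0 ↦ 3
a = 0, b = 1 ↦ 3
a = 0, b = 2 ↦ 3
a = 0, b = 3 ↦ 3
a = 1, b = 0 ↦ 3
a = 1, b = 1 ↦ 3
a = 1, b = 2 ↦ 3
a = 1, b = 3 ↦ 3
a = 2, b = 0 ↦ 3
a = 2, b = 1 ↦ 3
a = 2, b = 2 ↦ 3
a = 2, b = 3 ↦ 3
a = 3, b = 0 ↦ 3
a = 3, b = 1 ↦ 3
a = 3, b = 2 ↦ 3
a = 3, b = 3 ↦ 3
Every assignment gives a value ≥ 3.

Yes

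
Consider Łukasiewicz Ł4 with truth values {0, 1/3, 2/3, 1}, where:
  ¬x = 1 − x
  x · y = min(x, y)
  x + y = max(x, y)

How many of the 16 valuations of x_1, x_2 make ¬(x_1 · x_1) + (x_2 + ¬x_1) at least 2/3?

12

x_1 = 0, x_2 = 0 ↦ 1  ≥
x_1 = 0, x_2 = 1/3 ↦ 1  ≥
x_1 = 0, x_2 = 2/3 ↦ 1  ≥
x_1 = 0, x_2 = 1 ↦ 1  ≥
x_1 = 1/3, x_2 = 0 ↦ 2/3  ≥
x_1 = 1/3, x_2 = 1/3 ↦ 2/3  ≥
x_1 = 1/3, x_2 = 2/3 ↦ 2/3  ≥
x_1 = 1/3, x_2 = 1 ↦ 1  ≥
x_1 = 2/3, x_2 = 0 ↦ 1/3  <
x_1 = 2/3, x_2 = 1/3 ↦ 1/3  <
x_1 = 2/3, x_2 = 2/3 ↦ 2/3  ≥
x_1 = 2/3, x_2 = 1 ↦ 1  ≥
x_1 = 1, x_2 = 0 ↦ 0  <
x_1 = 1, x_2 = 1/3 ↦ 1/3  <
x_1 = 1, x_2 = 2/3 ↦ 2/3  ≥
x_1 = 1, x_2 = 1 ↦ 1  ≥
So 12 of the 16 assignments meet the threshold.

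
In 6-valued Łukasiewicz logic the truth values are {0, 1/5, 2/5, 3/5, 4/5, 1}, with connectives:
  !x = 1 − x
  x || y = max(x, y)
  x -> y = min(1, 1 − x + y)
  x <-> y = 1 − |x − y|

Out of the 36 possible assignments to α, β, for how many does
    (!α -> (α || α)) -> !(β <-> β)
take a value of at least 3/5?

12

value 1: 6 assignments (counts)
value 3/5: 6 assignments (counts)
value 1/5: 6 assignments
value 0: 18 assignments
So 12 of the 36 assignments meet the threshold.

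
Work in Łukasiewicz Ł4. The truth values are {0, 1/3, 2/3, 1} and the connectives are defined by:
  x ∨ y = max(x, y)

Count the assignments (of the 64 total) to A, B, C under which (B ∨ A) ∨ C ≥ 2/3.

56

value 1: 37 assignments (counts)
value 2/3: 19 assignments (counts)
value 1/3: 7 assignments
value 0: 1 assignment
So 56 of the 64 assignments meet the threshold.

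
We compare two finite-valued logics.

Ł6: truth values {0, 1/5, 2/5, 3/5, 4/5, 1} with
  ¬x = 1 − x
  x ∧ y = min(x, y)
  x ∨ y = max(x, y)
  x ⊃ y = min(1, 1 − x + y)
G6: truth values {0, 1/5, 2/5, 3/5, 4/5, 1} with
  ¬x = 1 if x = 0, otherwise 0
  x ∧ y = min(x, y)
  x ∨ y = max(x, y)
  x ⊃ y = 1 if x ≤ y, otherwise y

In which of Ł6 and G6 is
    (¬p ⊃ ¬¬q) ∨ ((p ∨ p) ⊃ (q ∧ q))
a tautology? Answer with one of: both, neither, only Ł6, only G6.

only G6

In Ł6: at p = 1/5, q = 0 the value is 4/5 — not a tautology.
In G6: every assignment gives 1 — tautology.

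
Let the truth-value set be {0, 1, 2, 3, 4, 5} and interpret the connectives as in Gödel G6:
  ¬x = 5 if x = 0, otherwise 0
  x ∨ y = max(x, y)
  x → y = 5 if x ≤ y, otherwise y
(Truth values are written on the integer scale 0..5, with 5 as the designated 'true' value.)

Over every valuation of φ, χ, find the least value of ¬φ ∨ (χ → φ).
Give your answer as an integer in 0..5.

1

Take φ = 1, χ = 2:
¬φ = ¬1 = 0
χ → φ = 2 → 1 = 1
¬φ ∨ (χ → φ) = 0 ∨ 1 = 1
No assignment yields a value below 1, so this is the minimum.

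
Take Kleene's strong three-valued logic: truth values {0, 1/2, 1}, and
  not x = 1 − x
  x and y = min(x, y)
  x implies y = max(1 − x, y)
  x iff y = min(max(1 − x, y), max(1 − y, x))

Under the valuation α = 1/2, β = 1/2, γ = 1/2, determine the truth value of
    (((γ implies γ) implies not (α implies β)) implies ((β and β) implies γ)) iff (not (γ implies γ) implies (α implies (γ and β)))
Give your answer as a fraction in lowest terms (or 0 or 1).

γ implies γ = 1/2 implies 1/2 = 1/2
α implies β = 1/2 implies 1/2 = 1/2
not (α implies β) = not 1/2 = 1/2
(γ implies γ) implies not (α implies β) = 1/2 implies 1/2 = 1/2
β and β = 1/2 and 1/2 = 1/2
(β and β) implies γ = 1/2 implies 1/2 = 1/2
((γ implies γ) implies not (α implies β)) implies ((β and β) implies γ) = 1/2 implies 1/2 = 1/2
γ implies γ = 1/2 implies 1/2 = 1/2
not (γ implies γ) = not 1/2 = 1/2
γ and β = 1/2 and 1/2 = 1/2
α implies (γ and β) = 1/2 implies 1/2 = 1/2
not (γ implies γ) implies (α implies (γ and β)) = 1/2 implies 1/2 = 1/2
(((γ implies γ) implies not (α implies β)) implies ((β and β) implies γ)) iff (not (γ implies γ) implies (α implies (γ and β))) = 1/2 iff 1/2 = 1/2

1/2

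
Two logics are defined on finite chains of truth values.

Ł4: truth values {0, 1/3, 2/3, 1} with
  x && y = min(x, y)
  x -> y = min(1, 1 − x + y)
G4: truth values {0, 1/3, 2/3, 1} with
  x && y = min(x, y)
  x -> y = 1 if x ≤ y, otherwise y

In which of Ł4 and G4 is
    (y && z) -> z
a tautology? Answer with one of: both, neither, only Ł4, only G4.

both

In Ł4: every assignment gives 1 — tautology.
In G4: every assignment gives 1 — tautology.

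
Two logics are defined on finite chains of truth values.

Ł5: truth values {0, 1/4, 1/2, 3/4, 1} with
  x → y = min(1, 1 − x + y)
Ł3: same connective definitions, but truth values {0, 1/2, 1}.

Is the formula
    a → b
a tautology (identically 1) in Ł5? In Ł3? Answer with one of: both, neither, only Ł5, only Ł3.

neither

In Ł5: at a = 1/4, b = 0 the value is 3/4 — not a tautology.
In Ł3: at a = 1/2, b = 0 the value is 1/2 — not a tautology.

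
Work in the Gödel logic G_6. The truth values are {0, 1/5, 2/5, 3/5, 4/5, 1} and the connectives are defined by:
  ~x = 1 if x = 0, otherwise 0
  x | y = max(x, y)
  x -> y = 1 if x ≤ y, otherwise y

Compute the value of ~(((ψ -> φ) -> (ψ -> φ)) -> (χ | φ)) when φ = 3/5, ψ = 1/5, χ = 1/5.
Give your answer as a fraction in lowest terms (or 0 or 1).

0

ψ -> φ = 1/5 -> 3/5 = 1
ψ -> φ = 1/5 -> 3/5 = 1
(ψ -> φ) -> (ψ -> φ) = 1 -> 1 = 1
χ | φ = 1/5 | 3/5 = 3/5
((ψ -> φ) -> (ψ -> φ)) -> (χ | φ) = 1 -> 3/5 = 3/5
~(((ψ -> φ) -> (ψ -> φ)) -> (χ | φ)) = ~3/5 = 0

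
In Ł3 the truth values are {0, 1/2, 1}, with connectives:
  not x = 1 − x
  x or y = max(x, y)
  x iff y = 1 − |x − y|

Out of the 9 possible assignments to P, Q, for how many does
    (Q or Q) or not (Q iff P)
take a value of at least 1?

4

P = 0, Q = 0 ↦ 0  <
P = 0, Q = 1/2 ↦ 1/2  <
P = 0, Q = 1 ↦ 1  ≥
P = 1/2, Q = 0 ↦ 1/2  <
P = 1/2, Q = 1/2 ↦ 1/2  <
P = 1/2, Q = 1 ↦ 1  ≥
P = 1, Q = 0 ↦ 1  ≥
P = 1, Q = 1/2 ↦ 1/2  <
P = 1, Q = 1 ↦ 1  ≥
So 4 of the 9 assignments meet the threshold.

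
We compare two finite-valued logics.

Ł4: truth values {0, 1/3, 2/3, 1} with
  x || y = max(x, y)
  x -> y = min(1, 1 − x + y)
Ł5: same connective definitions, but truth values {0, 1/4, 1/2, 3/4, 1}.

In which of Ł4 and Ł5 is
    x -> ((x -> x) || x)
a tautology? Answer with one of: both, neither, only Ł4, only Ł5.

In Ł4: every assignment gives 1 — tautology.
In Ł5: every assignment gives 1 — tautology.

both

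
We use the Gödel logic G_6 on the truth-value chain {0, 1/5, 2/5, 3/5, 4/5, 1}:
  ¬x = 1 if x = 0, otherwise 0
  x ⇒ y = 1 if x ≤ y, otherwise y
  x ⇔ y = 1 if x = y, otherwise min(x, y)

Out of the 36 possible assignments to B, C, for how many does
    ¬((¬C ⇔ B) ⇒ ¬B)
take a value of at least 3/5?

value 1: 5 assignments (counts)
value 0: 31 assignments
So 5 of the 36 assignments meet the threshold.

5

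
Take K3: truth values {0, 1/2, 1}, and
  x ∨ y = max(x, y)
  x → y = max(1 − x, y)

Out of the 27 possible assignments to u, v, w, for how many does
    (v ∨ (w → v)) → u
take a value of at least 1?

value 1: 11 assignments (counts)
value 1/2: 11 assignments
value 0: 5 assignments
So 11 of the 27 assignments meet the threshold.

11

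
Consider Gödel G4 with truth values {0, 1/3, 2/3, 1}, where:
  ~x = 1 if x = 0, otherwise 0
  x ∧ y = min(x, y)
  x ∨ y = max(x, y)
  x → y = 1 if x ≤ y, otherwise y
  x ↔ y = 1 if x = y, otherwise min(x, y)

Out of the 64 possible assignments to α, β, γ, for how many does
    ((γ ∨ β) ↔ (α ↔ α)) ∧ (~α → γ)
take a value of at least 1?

25

value 1: 25 assignments (counts)
value 2/3: 19 assignments
value 1/3: 13 assignments
value 0: 7 assignments
So 25 of the 64 assignments meet the threshold.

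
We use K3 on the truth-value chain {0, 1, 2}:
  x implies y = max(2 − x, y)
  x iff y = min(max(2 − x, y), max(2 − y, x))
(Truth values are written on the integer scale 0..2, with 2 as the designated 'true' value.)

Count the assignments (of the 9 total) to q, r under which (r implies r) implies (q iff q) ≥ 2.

6

q = 0, r = 0 ↦ 2  ≥
q = 0, r = 1 ↦ 2  ≥
q = 0, r = 2 ↦ 2  ≥
q = 1, r = 0 ↦ 1  <
q = 1, r = 1 ↦ 1  <
q = 1, r = 2 ↦ 1  <
q = 2, r = 0 ↦ 2  ≥
q = 2, r = 1 ↦ 2  ≥
q = 2, r = 2 ↦ 2  ≥
So 6 of the 9 assignments meet the threshold.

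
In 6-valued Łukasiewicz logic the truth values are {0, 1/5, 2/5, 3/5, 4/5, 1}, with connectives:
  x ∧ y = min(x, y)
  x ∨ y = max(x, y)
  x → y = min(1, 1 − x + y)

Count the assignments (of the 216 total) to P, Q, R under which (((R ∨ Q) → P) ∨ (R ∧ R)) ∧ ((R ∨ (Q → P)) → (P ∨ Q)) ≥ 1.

value 1: 41 assignments (counts)
value 4/5: 58 assignments
value 3/5: 55 assignments
value 2/5: 37 assignments
value 1/5: 18 assignments
value 0: 7 assignments
So 41 of the 216 assignments meet the threshold.

41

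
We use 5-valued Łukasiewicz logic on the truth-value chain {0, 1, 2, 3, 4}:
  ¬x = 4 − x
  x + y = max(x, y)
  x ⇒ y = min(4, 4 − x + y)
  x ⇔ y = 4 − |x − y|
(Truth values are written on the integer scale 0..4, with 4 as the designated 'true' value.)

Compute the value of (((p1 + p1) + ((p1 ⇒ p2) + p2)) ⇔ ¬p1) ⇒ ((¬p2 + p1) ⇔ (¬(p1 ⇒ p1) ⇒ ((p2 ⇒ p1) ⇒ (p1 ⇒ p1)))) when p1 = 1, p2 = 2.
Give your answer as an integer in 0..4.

3

p1 + p1 = 1 + 1 = 1
p1 ⇒ p2 = 1 ⇒ 2 = 4
(p1 ⇒ p2) + p2 = 4 + 2 = 4
(p1 + p1) + ((p1 ⇒ p2) + p2) = 1 + 4 = 4
¬p1 = ¬1 = 3
((p1 + p1) + ((p1 ⇒ p2) + p2)) ⇔ ¬p1 = 4 ⇔ 3 = 3
¬p2 = ¬2 = 2
¬p2 + p1 = 2 + 1 = 2
p1 ⇒ p1 = 1 ⇒ 1 = 4
¬(p1 ⇒ p1) = ¬4 = 0
p2 ⇒ p1 = 2 ⇒ 1 = 3
p1 ⇒ p1 = 1 ⇒ 1 = 4
(p2 ⇒ p1) ⇒ (p1 ⇒ p1) = 3 ⇒ 4 = 4
¬(p1 ⇒ p1) ⇒ ((p2 ⇒ p1) ⇒ (p1 ⇒ p1)) = 0 ⇒ 4 = 4
(¬p2 + p1) ⇔ (¬(p1 ⇒ p1) ⇒ ((p2 ⇒ p1) ⇒ (p1 ⇒ p1))) = 2 ⇔ 4 = 2
(((p1 + p1) + ((p1 ⇒ p2) + p2)) ⇔ ¬p1) ⇒ ((¬p2 + p1) ⇔ (¬(p1 ⇒ p1) ⇒ ((p2 ⇒ p1) ⇒ (p1 ⇒ p1)))) = 3 ⇒ 2 = 3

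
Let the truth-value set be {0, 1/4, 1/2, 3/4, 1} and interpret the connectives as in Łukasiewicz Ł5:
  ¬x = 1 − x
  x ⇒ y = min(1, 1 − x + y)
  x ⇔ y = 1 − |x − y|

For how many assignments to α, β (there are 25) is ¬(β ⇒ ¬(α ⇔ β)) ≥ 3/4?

value 1: 1 assignment (counts)
value 3/4: 2 assignments (counts)
value 1/2: 4 assignments
value 1/4: 5 assignments
value 0: 13 assignments
So 3 of the 25 assignments meet the threshold.

3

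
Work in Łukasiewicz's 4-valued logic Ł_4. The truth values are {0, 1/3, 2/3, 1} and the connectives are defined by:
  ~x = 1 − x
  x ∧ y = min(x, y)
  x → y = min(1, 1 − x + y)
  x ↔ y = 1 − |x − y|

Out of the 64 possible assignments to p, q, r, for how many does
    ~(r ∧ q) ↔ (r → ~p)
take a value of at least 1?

value 1: 31 assignments (counts)
value 2/3: 22 assignments
value 1/3: 9 assignments
value 0: 2 assignments
So 31 of the 64 assignments meet the threshold.

31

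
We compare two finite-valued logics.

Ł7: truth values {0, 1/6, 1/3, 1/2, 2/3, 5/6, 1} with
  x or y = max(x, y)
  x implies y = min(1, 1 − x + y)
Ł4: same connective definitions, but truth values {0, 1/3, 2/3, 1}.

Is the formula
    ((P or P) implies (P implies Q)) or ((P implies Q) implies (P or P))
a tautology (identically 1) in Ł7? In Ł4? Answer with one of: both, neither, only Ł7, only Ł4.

both

In Ł7: every assignment gives 1 — tautology.
In Ł4: every assignment gives 1 — tautology.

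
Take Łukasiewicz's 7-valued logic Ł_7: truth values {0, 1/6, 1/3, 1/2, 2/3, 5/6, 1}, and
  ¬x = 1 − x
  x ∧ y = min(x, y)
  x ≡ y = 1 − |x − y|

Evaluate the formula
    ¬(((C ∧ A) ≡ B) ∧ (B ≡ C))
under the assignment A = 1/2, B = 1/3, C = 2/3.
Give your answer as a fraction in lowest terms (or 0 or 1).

1/3

C ∧ A = 2/3 ∧ 1/2 = 1/2
(C ∧ A) ≡ B = 1/2 ≡ 1/3 = 5/6
B ≡ C = 1/3 ≡ 2/3 = 2/3
((C ∧ A) ≡ B) ∧ (B ≡ C) = 5/6 ∧ 2/3 = 2/3
¬(((C ∧ A) ≡ B) ∧ (B ≡ C)) = ¬2/3 = 1/3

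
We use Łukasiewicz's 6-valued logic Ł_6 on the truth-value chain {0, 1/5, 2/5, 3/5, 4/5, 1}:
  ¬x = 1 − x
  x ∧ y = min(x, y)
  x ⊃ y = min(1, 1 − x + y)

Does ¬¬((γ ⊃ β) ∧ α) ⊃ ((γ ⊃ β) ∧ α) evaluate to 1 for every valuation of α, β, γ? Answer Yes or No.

At α = 3/5, β = 1, γ = 2/5, for instance:
γ ⊃ β = 2/5 ⊃ 1 = 1
(γ ⊃ β) ∧ α = 1 ∧ 3/5 = 3/5
¬((γ ⊃ β) ∧ α) = ¬3/5 = 2/5
¬¬((γ ⊃ β) ∧ α) = ¬2/5 = 3/5
¬¬((γ ⊃ β) ∧ α) ⊃ ((γ ⊃ β) ∧ α) = 3/5 ⊃ 3/5 = 1
and checking the remaining 215 assignments likewise gives ≥ 1 in every case.

Yes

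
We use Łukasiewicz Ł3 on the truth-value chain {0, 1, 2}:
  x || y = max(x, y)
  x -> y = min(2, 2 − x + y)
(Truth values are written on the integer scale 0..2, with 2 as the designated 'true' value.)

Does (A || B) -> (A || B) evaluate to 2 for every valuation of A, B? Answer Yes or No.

A = 0, B = 0 ↦ 2
A = 0, B = 1 ↦ 2
A = 0, B = 2 ↦ 2
A = 1, B = 0 ↦ 2
A = 1, B = 1 ↦ 2
A = 1, B = 2 ↦ 2
A = 2, B = 0 ↦ 2
A = 2, B = 1 ↦ 2
A = 2, B = 2 ↦ 2
Every assignment gives a value ≥ 2.

Yes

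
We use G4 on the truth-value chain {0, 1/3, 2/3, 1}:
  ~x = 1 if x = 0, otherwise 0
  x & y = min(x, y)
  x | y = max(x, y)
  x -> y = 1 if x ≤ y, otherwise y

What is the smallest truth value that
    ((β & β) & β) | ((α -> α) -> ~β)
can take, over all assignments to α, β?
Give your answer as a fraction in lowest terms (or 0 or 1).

Take α = 0, β = 1/3:
β & β = 1/3 & 1/3 = 1/3
(β & β) & β = 1/3 & 1/3 = 1/3
α -> α = 0 -> 0 = 1
~β = ~1/3 = 0
(α -> α) -> ~β = 1 -> 0 = 0
((β & β) & β) | ((α -> α) -> ~β) = 1/3 | 0 = 1/3
No assignment yields a value below 1/3, so this is the minimum.

1/3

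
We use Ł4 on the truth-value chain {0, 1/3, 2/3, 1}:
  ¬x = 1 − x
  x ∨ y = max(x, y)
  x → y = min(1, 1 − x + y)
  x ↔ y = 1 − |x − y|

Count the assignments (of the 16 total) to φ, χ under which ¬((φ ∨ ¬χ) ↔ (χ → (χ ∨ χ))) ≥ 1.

φ = 0, χ = 0 ↦ 0  <
φ = 0, χ = 1/3 ↦ 1/3  <
φ = 0, χ = 2/3 ↦ 2/3  <
φ = 0, χ = 1 ↦ 1  ≥
φ = 1/3, χ = 0 ↦ 0  <
φ = 1/3, χ = 1/3 ↦ 1/3  <
φ = 1/3, χ = 2/3 ↦ 2/3  <
φ = 1/3, χ = 1 ↦ 2/3  <
φ = 2/3, χ = 0 ↦ 0  <
φ = 2/3, χ = 1/3 ↦ 1/3  <
φ = 2/3, χ = 2/3 ↦ 1/3  <
φ = 2/3, χ = 1 ↦ 1/3  <
φ = 1, χ = 0 ↦ 0  <
φ = 1, χ = 1/3 ↦ 0  <
φ = 1, χ = 2/3 ↦ 0  <
φ = 1, χ = 1 ↦ 0  <
So 1 of the 16 assignments meets the threshold.

1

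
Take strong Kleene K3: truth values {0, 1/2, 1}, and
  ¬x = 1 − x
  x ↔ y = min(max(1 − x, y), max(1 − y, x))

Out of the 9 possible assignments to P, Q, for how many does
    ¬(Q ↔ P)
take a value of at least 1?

P = 0, Q = 0 ↦ 0  <
P = 0, Q = 1/2 ↦ 1/2  <
P = 0, Q = 1 ↦ 1  ≥
P = 1/2, Q = 0 ↦ 1/2  <
P = 1/2, Q = 1/2 ↦ 1/2  <
P = 1/2, Q = 1 ↦ 1/2  <
P = 1, Q = 0 ↦ 1  ≥
P = 1, Q = 1/2 ↦ 1/2  <
P = 1, Q = 1 ↦ 0  <
So 2 of the 9 assignments meet the threshold.

2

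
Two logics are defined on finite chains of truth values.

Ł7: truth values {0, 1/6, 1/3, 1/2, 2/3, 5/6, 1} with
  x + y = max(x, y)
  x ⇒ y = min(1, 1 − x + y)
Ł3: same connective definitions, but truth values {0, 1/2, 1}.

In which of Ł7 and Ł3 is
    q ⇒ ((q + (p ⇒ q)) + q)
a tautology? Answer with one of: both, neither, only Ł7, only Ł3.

both

In Ł7: every assignment gives 1 — tautology.
In Ł3: every assignment gives 1 — tautology.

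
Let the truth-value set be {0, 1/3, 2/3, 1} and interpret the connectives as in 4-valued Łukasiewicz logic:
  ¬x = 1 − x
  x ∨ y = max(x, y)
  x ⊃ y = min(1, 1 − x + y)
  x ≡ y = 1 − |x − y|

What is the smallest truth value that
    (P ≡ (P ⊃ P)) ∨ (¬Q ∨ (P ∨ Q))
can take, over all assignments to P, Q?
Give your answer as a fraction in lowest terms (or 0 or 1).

Take P = 0, Q = 1/3:
P ⊃ P = 0 ⊃ 0 = 1
P ≡ (P ⊃ P) = 0 ≡ 1 = 0
¬Q = ¬1/3 = 2/3
P ∨ Q = 0 ∨ 1/3 = 1/3
¬Q ∨ (P ∨ Q) = 2/3 ∨ 1/3 = 2/3
(P ≡ (P ⊃ P)) ∨ (¬Q ∨ (P ∨ Q)) = 0 ∨ 2/3 = 2/3
No assignment yields a value below 2/3, so this is the minimum.

2/3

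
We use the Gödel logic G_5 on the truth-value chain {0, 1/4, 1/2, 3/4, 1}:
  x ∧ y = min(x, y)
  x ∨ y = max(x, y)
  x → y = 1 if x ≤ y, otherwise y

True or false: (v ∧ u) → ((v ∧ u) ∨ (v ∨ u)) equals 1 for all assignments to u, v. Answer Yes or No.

At u = 1/2, v = 1, for instance:
v ∧ u = 1 ∧ 1/2 = 1/2
v ∨ u = 1 ∨ 1/2 = 1
(v ∧ u) ∨ (v ∨ u) = 1/2 ∨ 1 = 1
(v ∧ u) → ((v ∧ u) ∨ (v ∨ u)) = 1/2 → 1 = 1
and checking the remaining 24 assignments likewise gives ≥ 1 in every case.

Yes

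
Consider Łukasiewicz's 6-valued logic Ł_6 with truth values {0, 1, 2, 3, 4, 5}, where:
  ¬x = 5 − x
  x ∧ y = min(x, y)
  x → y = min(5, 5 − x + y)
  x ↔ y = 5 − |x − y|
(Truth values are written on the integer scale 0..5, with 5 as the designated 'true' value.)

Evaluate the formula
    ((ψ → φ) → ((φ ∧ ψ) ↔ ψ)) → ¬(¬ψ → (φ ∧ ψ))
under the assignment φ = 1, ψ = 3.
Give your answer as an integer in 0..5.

1

ψ → φ = 3 → 1 = 3
φ ∧ ψ = 1 ∧ 3 = 1
(φ ∧ ψ) ↔ ψ = 1 ↔ 3 = 3
(ψ → φ) → ((φ ∧ ψ) ↔ ψ) = 3 → 3 = 5
¬ψ = ¬3 = 2
φ ∧ ψ = 1 ∧ 3 = 1
¬ψ → (φ ∧ ψ) = 2 → 1 = 4
¬(¬ψ → (φ ∧ ψ)) = ¬4 = 1
((ψ → φ) → ((φ ∧ ψ) ↔ ψ)) → ¬(¬ψ → (φ ∧ ψ)) = 5 → 1 = 1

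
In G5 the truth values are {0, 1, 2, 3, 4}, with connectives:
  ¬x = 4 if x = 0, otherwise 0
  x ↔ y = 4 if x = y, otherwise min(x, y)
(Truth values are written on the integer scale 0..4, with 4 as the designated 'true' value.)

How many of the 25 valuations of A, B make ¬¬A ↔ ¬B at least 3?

8

value 4: 8 assignments (counts)
value 0: 17 assignments
So 8 of the 25 assignments meet the threshold.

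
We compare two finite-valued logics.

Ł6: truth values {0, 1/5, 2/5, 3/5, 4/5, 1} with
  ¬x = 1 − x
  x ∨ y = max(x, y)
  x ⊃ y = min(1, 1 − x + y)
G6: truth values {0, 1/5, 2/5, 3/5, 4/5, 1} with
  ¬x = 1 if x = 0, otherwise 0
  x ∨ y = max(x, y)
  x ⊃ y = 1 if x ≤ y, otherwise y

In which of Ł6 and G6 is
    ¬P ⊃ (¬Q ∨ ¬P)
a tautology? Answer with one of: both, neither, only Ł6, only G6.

both

In Ł6: every assignment gives 1 — tautology.
In G6: every assignment gives 1 — tautology.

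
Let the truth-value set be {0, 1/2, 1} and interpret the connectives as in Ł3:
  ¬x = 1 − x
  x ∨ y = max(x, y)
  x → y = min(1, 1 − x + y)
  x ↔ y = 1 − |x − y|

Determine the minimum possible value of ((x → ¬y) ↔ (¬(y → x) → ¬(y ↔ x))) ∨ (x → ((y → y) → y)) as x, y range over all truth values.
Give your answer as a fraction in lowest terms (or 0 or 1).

1/2

Take x = 1, y = 1/2:
¬y = ¬1/2 = 1/2
x → ¬y = 1 → 1/2 = 1/2
y → x = 1/2 → 1 = 1
¬(y → x) = ¬1 = 0
y ↔ x = 1/2 ↔ 1 = 1/2
¬(y ↔ x) = ¬1/2 = 1/2
¬(y → x) → ¬(y ↔ x) = 0 → 1/2 = 1
(x → ¬y) ↔ (¬(y → x) → ¬(y ↔ x)) = 1/2 ↔ 1 = 1/2
y → y = 1/2 → 1/2 = 1
(y → y) → y = 1 → 1/2 = 1/2
x → ((y → y) → y) = 1 → 1/2 = 1/2
((x → ¬y) ↔ (¬(y → x) → ¬(y ↔ x))) ∨ (x → ((y → y) → y)) = 1/2 ∨ 1/2 = 1/2
No assignment yields a value below 1/2, so this is the minimum.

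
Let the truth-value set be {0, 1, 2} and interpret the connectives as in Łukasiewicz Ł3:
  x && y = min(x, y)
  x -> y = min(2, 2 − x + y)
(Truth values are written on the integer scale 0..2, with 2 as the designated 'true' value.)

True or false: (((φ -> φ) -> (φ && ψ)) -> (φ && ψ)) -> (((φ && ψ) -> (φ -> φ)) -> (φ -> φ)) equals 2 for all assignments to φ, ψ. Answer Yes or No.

φ = 0, ψ = 0 ↦ 2
φ = 0, ψ = 1 ↦ 2
φ = 0, ψ = 2 ↦ 2
φ = 1, ψ = 0 ↦ 2
φ = 1, ψ = 1 ↦ 2
φ = 1, ψ = 2 ↦ 2
φ = 2, ψ = 0 ↦ 2
φ = 2, ψ = 1 ↦ 2
φ = 2, ψ = 2 ↦ 2
Every assignment gives a value ≥ 2.

Yes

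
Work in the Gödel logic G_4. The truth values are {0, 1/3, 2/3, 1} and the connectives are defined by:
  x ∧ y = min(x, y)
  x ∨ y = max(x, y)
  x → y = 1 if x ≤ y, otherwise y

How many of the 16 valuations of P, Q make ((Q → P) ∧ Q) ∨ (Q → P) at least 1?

P = 0, Q = 0 ↦ 1  ≥
P = 0, Q = 1/3 ↦ 0  <
P = 0, Q = 2/3 ↦ 0  <
P = 0, Q = 1 ↦ 0  <
P = 1/3, Q = 0 ↦ 1  ≥
P = 1/3, Q = 1/3 ↦ 1  ≥
P = 1/3, Q = 2/3 ↦ 1/3  <
P = 1/3, Q = 1 ↦ 1/3  <
P = 2/3, Q = 0 ↦ 1  ≥
P = 2/3, Q = 1/3 ↦ 1  ≥
P = 2/3, Q = 2/3 ↦ 1  ≥
P = 2/3, Q = 1 ↦ 2/3  <
P = 1, Q = 0 ↦ 1  ≥
P = 1, Q = 1/3 ↦ 1  ≥
P = 1, Q = 2/3 ↦ 1  ≥
P = 1, Q = 1 ↦ 1  ≥
So 10 of the 16 assignments meet the threshold.

10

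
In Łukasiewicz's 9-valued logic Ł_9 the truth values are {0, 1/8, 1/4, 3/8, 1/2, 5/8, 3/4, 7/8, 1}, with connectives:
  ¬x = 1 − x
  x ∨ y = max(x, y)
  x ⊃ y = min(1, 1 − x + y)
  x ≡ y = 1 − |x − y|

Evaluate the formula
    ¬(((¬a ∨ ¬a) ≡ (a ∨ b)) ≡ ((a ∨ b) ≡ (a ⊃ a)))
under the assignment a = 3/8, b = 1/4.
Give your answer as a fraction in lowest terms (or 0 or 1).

¬a = ¬3/8 = 5/8
¬a = ¬3/8 = 5/8
¬a ∨ ¬a = 5/8 ∨ 5/8 = 5/8
a ∨ b = 3/8 ∨ 1/4 = 3/8
(¬a ∨ ¬a) ≡ (a ∨ b) = 5/8 ≡ 3/8 = 3/4
a ∨ b = 3/8 ∨ 1/4 = 3/8
a ⊃ a = 3/8 ⊃ 3/8 = 1
(a ∨ b) ≡ (a ⊃ a) = 3/8 ≡ 1 = 3/8
((¬a ∨ ¬a) ≡ (a ∨ b)) ≡ ((a ∨ b) ≡ (a ⊃ a)) = 3/4 ≡ 3/8 = 5/8
¬(((¬a ∨ ¬a) ≡ (a ∨ b)) ≡ ((a ∨ b) ≡ (a ⊃ a))) = ¬5/8 = 3/8

3/8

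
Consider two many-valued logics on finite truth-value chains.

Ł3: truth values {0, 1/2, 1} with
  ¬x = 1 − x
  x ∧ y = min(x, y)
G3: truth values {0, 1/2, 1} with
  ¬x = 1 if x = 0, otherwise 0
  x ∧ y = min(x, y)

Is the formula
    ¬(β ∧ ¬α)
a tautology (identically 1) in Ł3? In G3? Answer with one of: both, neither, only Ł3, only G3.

neither

In Ł3: at α = 0, β = 1/2 the value is 1/2 — not a tautology.
In G3: at α = 0, β = 1/2 the value is 0 — not a tautology.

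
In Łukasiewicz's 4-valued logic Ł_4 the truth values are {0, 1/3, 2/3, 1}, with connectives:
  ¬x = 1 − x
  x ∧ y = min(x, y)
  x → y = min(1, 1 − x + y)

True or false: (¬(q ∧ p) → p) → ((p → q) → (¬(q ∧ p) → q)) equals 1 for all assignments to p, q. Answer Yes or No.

p = 0, q = 0 ↦ 1
p = 0, q = 1/3 ↦ 1
p = 0, q = 2/3 ↦ 1
p = 0, q = 1 ↦ 1
p = 1/3, q = 0 ↦ 1
p = 1/3, q = 1/3 ↦ 1
p = 1/3, q = 2/3 ↦ 1
p = 1/3, q = 1 ↦ 1
p = 2/3, q = 0 ↦ 1
p = 2/3, q = 1/3 ↦ 1
p = 2/3, q = 2/3 ↦ 1
p = 2/3, q = 1 ↦ 1
p = 1, q = 0 ↦ 1
p = 1, q = 1/3 ↦ 1
p = 1, q = 2/3 ↦ 1
p = 1, q = 1 ↦ 1
Every assignment gives a value ≥ 1.

Yes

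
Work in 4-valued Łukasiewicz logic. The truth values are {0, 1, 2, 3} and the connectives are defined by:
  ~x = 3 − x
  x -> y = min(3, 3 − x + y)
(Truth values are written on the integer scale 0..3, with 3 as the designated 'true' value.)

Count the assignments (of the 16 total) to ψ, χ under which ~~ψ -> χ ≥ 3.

10

ψ = 0, χ = 0 ↦ 3  ≥
ψ = 0, χ = 1 ↦ 3  ≥
ψ = 0, χ = 2 ↦ 3  ≥
ψ = 0, χ = 3 ↦ 3  ≥
ψ = 1, χ = 0 ↦ 2  <
ψ = 1, χ = 1 ↦ 3  ≥
ψ = 1, χ = 2 ↦ 3  ≥
ψ = 1, χ = 3 ↦ 3  ≥
ψ = 2, χ = 0 ↦ 1  <
ψ = 2, χ = 1 ↦ 2  <
ψ = 2, χ = 2 ↦ 3  ≥
ψ = 2, χ = 3 ↦ 3  ≥
ψ = 3, χ = 0 ↦ 0  <
ψ = 3, χ = 1 ↦ 1  <
ψ = 3, χ = 2 ↦ 2  <
ψ = 3, χ = 3 ↦ 3  ≥
So 10 of the 16 assignments meet the threshold.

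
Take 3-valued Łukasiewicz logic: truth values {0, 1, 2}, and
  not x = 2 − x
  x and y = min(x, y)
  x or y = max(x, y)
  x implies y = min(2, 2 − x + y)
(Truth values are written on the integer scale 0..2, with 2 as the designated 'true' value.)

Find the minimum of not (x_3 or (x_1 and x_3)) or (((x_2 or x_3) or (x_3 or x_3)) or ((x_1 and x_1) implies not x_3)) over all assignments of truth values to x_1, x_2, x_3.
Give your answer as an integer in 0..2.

1

Take x_1 = 2, x_2 = 0, x_3 = 1:
x_1 and x_3 = 2 and 1 = 1
x_3 or (x_1 and x_3) = 1 or 1 = 1
not (x_3 or (x_1 and x_3)) = not 1 = 1
x_2 or x_3 = 0 or 1 = 1
x_3 or x_3 = 1 or 1 = 1
(x_2 or x_3) or (x_3 or x_3) = 1 or 1 = 1
x_1 and x_1 = 2 and 2 = 2
not x_3 = not 1 = 1
(x_1 and x_1) implies not x_3 = 2 implies 1 = 1
((x_2 or x_3) or (x_3 or x_3)) or ((x_1 and x_1) implies not x_3) = 1 or 1 = 1
not (x_3 or (x_1 and x_3)) or (((x_2 or x_3) or (x_3 or x_3)) or ((x_1 and x_1) implies not x_3)) = 1 or 1 = 1
No assignment yields a value below 1, so this is the minimum.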